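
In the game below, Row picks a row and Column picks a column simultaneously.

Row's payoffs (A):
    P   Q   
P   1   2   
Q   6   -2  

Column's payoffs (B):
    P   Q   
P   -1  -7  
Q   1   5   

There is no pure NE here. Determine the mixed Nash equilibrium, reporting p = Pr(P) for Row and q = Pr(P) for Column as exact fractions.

In a mixed NE each player is indifferent between their pure strategies, so the opponent's mix sets the indifference.
Column indifferent between P and Q: p·(-1) + (1−p)·1 = p·(-7) + (1−p)·5 ⟹ 1 + (-2)p = 5 + (-12)p ⟹ p = 2/5.
Row indifferent between P and Q: q·1 + (1−q)·2 = q·6 + (1−q)·(-2) ⟹ 2 + (-1)q = (-2) + 8q ⟹ q = 4/9.

p = 2/5, q = 4/9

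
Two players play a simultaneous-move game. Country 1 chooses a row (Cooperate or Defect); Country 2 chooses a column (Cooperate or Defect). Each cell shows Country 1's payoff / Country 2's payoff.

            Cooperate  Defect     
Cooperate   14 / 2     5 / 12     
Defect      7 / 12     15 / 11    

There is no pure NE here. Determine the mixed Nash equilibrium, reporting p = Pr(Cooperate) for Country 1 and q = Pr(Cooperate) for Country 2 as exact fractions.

p = 1/11, q = 10/17

In a mixed NE each player is indifferent between their pure strategies, so the opponent's mix sets the indifference.
Country 2 indifferent between Cooperate and Defect: p·2 + (1−p)·12 = p·12 + (1−p)·11 ⟹ 12 + (-10)p = 11 + 1p ⟹ p = 1/11.
Country 1 indifferent between Cooperate and Defect: q·14 + (1−q)·5 = q·7 + (1−q)·15 ⟹ 5 + 9q = 15 + (-8)q ⟹ q = 10/17.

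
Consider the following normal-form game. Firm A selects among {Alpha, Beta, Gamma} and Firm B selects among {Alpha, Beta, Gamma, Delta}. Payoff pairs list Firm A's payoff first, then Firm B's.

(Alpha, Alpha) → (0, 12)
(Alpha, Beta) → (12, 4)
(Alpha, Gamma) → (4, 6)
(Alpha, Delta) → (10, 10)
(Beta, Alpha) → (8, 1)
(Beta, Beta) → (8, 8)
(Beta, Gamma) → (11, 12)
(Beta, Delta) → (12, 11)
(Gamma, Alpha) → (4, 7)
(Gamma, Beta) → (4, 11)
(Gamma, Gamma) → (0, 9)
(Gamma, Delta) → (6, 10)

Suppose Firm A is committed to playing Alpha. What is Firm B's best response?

Alpha

With Firm A fixed at Alpha, Firm B's payoffs are: Alpha → 12, Beta → 4, Gamma → 6, Delta → 10.
The maximum is 12, achieved by Alpha.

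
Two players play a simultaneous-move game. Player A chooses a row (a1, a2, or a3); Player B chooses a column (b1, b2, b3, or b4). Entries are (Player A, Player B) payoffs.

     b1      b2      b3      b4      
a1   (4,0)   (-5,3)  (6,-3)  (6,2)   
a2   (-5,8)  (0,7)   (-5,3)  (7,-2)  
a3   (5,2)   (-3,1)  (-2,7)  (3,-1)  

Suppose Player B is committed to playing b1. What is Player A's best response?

With Player B fixed at b1, Player A's payoffs are: a1 → 4, a2 → -5, a3 → 5.
The maximum is 5, achieved by a3.

a3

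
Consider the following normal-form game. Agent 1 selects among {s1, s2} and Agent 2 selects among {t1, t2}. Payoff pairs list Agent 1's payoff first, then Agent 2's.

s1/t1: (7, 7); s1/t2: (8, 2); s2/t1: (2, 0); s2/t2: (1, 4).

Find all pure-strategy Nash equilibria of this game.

A profile is a Nash equilibrium when each player is best-responding to the other.
Agent 1's best responses — vs t1: s1 (payoff 7); vs t2: s1 (payoff 8).
Agent 2's best responses — vs s1: t1 (payoff 7); vs s2: t2 (payoff 4).
The only mutual best response is (s1, t1); neither player gains by switching there.

(s1, t1)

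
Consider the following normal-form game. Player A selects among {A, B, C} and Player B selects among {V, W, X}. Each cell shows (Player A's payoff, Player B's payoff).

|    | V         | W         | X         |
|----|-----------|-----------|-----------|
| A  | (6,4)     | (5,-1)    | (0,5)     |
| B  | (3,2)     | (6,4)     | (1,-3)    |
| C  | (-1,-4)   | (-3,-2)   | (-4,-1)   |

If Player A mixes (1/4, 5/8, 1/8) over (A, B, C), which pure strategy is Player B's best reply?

Player B's best reply maximizes expected payoff against the mix.
V: (1/4)·4 + (5/8)·2 + (1/8)·(-4) = 7/4
W: (1/4)·(-1) + (5/8)·4 + (1/8)·(-2) = 2
X: (1/4)·5 + (5/8)·(-3) + (1/8)·(-1) = -3/4
Highest expected payoff is 2, from W.

W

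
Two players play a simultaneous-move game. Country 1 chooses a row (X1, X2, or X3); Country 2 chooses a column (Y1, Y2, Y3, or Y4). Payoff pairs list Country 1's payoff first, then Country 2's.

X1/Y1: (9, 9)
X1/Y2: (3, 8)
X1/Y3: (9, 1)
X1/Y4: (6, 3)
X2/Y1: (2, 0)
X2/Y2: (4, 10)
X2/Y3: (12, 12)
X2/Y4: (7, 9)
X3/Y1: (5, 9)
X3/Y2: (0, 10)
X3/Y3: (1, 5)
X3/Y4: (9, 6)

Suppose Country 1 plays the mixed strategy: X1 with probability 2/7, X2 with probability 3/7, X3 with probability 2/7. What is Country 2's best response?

Y2

Country 2's best reply maximizes expected payoff against the mix.
Y1: (2/7)·9 + (3/7)·0 + (2/7)·9 = 36/7
Y2: (2/7)·8 + (3/7)·10 + (2/7)·10 = 66/7
Y3: (2/7)·1 + (3/7)·12 + (2/7)·5 = 48/7
Y4: (2/7)·3 + (3/7)·9 + (2/7)·6 = 45/7
Highest expected payoff is 66/7, from Y2.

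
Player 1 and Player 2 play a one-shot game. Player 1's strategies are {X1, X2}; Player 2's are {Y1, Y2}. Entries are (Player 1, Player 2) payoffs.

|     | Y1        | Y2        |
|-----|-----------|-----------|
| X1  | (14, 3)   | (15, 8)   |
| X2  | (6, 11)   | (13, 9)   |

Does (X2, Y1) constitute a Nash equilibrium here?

No

Holding Player 2 at Y1: Player 1 gets 6 from X2 but could get 14 by switching to X1. Player 1 has a profitable deviation.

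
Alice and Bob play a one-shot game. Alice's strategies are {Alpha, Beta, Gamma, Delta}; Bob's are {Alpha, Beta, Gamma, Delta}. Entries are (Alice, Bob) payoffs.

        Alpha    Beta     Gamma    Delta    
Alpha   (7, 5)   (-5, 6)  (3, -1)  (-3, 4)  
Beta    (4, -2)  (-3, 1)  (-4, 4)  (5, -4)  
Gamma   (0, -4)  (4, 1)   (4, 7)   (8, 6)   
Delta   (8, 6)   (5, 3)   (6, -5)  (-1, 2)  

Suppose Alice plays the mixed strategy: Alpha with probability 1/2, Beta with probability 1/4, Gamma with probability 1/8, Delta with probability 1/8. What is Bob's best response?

Beta

Bob's best reply maximizes expected payoff against the mix.
Alpha: (1/2)·5 + (1/4)·(-2) + (1/8)·(-4) + (1/8)·6 = 9/4
Beta: (1/2)·6 + (1/4)·1 + (1/8)·1 + (1/8)·3 = 15/4
Gamma: (1/2)·(-1) + (1/4)·4 + (1/8)·7 + (1/8)·(-5) = 3/4
Delta: (1/2)·4 + (1/4)·(-4) + (1/8)·6 + (1/8)·2 = 2
Highest expected payoff is 15/4, from Beta.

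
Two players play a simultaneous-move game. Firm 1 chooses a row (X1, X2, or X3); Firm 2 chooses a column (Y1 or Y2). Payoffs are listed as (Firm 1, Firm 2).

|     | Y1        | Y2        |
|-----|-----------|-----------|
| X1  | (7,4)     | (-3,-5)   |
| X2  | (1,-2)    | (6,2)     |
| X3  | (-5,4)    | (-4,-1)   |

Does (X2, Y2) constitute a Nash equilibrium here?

Holding Firm 2 at Y2: Firm 1 gets 6 from X2, versus -3 from X1, -4 from X3. No profitable deviation for Firm 1.
Holding Firm 1 at X2: Firm 2 gets 2 from Y2, versus -2 from Y1. No profitable deviation for Firm 2 either.

Yes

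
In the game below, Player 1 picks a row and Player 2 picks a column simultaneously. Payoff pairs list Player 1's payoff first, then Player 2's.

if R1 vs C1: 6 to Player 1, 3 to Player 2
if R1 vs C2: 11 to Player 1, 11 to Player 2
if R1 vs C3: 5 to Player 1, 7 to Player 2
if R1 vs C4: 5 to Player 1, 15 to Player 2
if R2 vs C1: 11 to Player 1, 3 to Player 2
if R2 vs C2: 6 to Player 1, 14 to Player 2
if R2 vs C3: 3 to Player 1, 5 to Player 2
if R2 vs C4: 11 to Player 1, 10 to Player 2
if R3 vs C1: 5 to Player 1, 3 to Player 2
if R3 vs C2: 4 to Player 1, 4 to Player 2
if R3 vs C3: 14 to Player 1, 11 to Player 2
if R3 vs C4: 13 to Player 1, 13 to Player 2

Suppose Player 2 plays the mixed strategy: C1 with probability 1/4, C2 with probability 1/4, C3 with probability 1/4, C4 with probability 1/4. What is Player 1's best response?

Player 1's best reply maximizes expected payoff against the mix.
R1: (1/4)·6 + (1/4)·11 + (1/4)·5 + (1/4)·5 = 27/4
R2: (1/4)·11 + (1/4)·6 + (1/4)·3 + (1/4)·11 = 31/4
R3: (1/4)·5 + (1/4)·4 + (1/4)·14 + (1/4)·13 = 9
Highest expected payoff is 9, from R3.

R3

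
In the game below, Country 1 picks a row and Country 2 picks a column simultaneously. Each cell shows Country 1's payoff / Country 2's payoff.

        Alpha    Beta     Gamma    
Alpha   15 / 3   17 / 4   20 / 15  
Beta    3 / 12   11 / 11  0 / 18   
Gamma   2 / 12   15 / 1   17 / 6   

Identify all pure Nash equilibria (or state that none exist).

Find each player's best response to every opponent strategy; NE are the intersections.
Country 1's best responses — vs Alpha: Alpha (payoff 15); vs Beta: Alpha (payoff 17); vs Gamma: Alpha (payoff 20).
Country 2's best responses — vs Alpha: Gamma (payoff 15); vs Beta: Gamma (payoff 18); vs Gamma: Alpha (payoff 12).
The only mutual best response is (Alpha, Gamma); neither player gains by switching there.

(Alpha, Gamma)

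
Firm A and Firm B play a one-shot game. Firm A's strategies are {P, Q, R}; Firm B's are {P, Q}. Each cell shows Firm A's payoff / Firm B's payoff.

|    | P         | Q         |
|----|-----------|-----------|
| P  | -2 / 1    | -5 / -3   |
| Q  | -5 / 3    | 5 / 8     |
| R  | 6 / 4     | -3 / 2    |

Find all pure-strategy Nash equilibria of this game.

A profile is a Nash equilibrium when each player is best-responding to the other.
Firm A's best responses — vs P: R (payoff 6); vs Q: Q (payoff 5).
Firm B's best responses — vs P: P (payoff 1); vs Q: Q (payoff 8); vs R: P (payoff 4).
Mutual best responses occur at (Q, Q) and (R, P); at each, neither player gains by switching.

(Q, Q) and (R, P)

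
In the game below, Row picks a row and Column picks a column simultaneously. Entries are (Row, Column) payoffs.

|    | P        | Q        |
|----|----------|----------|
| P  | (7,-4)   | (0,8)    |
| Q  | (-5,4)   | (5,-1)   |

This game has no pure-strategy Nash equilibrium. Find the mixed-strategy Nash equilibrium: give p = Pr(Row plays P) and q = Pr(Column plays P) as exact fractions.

Each player's mixing probability is pinned down by making the *other* player indifferent.
Column indifferent between P and Q: p·(-4) + (1−p)·4 = p·8 + (1−p)·(-1) ⟹ 4 + (-8)p = (-1) + 9p ⟹ p = 5/17.
Row indifferent between P and Q: q·7 + (1−q)·0 = q·(-5) + (1−q)·5 ⟹ 0 + 7q = 5 + (-10)q ⟹ q = 5/17.

p = 5/17, q = 5/17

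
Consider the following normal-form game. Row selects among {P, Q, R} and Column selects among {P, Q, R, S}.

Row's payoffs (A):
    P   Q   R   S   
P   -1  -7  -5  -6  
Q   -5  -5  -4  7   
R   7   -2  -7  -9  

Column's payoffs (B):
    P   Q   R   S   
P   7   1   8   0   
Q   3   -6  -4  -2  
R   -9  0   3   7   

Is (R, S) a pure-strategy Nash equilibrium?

Holding Column at S: Row gets -9 from R but could get 7 by switching to Q. Row has a profitable deviation.

No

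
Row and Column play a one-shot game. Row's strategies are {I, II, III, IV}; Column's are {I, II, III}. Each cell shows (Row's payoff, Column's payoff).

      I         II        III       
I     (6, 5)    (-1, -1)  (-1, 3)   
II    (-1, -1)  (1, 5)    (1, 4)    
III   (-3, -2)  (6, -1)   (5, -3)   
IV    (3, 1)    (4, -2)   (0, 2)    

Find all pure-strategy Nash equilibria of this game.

Check mutual best responses: a cell is a NE iff neither player can gain by unilaterally deviating.
Row's best responses — vs I: I (payoff 6); vs II: III (payoff 6); vs III: III (payoff 5).
Column's best responses — vs I: I (payoff 5); vs II: II (payoff 5); vs III: II (payoff -1); vs IV: III (payoff 2).
Mutual best responses occur at (I, I) and (III, II); at each, neither player gains by switching.

(I, I) and (III, II)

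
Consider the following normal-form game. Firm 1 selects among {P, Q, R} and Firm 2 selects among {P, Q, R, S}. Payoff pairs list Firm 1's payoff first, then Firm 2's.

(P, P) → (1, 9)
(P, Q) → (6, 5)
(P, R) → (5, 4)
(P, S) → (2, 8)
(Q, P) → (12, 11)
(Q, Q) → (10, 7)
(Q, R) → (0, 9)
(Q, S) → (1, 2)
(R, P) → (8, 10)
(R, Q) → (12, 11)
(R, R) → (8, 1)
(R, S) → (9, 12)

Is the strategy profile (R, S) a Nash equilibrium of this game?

Yes

Holding Firm 2 at S: Firm 1 gets 9 from R, versus 2 from P, 1 from Q. No profitable deviation for Firm 1.
Holding Firm 1 at R: Firm 2 gets 12 from S, versus 10 from P, 11 from Q, 1 from R. No profitable deviation for Firm 2 either.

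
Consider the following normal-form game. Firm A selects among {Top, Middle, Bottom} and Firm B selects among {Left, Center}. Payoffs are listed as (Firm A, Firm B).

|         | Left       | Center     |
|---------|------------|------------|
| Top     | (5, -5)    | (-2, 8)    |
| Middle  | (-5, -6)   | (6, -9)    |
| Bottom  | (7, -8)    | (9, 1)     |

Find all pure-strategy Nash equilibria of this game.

A profile is a Nash equilibrium when each player is best-responding to the other.
Firm A's best responses — vs Left: Bottom (payoff 7); vs Center: Bottom (payoff 9).
Firm B's best responses — vs Top: Center (payoff 8); vs Middle: Left (payoff -6); vs Bottom: Center (payoff 1).
The only mutual best response is (Bottom, Center); neither player gains by switching there.

(Bottom, Center)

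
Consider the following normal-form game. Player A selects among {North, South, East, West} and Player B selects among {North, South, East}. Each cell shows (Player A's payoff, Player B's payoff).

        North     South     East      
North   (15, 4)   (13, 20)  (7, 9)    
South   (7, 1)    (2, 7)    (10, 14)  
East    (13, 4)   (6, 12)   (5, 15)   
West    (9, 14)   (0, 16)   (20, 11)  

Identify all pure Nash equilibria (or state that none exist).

(North, South)

A profile is a Nash equilibrium when each player is best-responding to the other.
Player A's best responses — vs North: North (payoff 15); vs South: North (payoff 13); vs East: West (payoff 20).
Player B's best responses — vs North: South (payoff 20); vs South: East (payoff 14); vs East: East (payoff 15); vs West: South (payoff 16).
The only mutual best response is (North, South); neither player gains by switching there.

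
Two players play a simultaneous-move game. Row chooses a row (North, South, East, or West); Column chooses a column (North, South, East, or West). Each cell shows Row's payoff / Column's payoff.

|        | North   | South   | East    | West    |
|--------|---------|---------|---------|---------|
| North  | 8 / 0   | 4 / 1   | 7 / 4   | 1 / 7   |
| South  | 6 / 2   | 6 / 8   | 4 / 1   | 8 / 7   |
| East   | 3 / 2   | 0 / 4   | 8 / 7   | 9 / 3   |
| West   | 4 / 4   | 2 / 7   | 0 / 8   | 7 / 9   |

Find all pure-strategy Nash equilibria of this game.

Check mutual best responses: a cell is a NE iff neither player can gain by unilaterally deviating.
Row's best responses — vs North: North (payoff 8); vs South: South (payoff 6); vs East: East (payoff 8); vs West: East (payoff 9).
Column's best responses — vs North: West (payoff 7); vs South: South (payoff 8); vs East: East (payoff 7); vs West: West (payoff 9).
Mutual best responses occur at (South, South) and (East, East); at each, neither player gains by switching.

(South, South) and (East, East)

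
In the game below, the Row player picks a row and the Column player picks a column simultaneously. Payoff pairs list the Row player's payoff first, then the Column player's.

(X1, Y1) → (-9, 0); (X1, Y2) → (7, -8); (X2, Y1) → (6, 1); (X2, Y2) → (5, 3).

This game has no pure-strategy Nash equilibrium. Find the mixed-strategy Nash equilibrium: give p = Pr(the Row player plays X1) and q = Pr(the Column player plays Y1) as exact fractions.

p = 1/5, q = 2/17

In a mixed NE each player is indifferent between their pure strategies, so the opponent's mix sets the indifference.
The Column player indifferent between Y1 and Y2: p·0 + (1−p)·1 = p·(-8) + (1−p)·3 ⟹ 1 + (-1)p = 3 + (-11)p ⟹ p = 1/5.
The Row player indifferent between X1 and X2: q·(-9) + (1−q)·7 = q·6 + (1−q)·5 ⟹ 7 + (-16)q = 5 + 1q ⟹ q = 2/17.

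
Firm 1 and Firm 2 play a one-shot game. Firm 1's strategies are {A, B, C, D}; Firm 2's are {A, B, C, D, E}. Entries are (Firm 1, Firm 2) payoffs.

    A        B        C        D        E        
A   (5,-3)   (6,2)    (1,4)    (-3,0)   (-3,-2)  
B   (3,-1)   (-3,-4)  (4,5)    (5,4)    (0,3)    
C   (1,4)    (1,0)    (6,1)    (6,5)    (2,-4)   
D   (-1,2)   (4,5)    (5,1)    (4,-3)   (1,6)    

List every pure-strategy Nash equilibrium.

(C, D)

Find each player's best response to every opponent strategy; NE are the intersections.
Firm 1's best responses — vs A: A (payoff 5); vs B: A (payoff 6); vs C: C (payoff 6); vs D: C (payoff 6); vs E: C (payoff 2).
Firm 2's best responses — vs A: C (payoff 4); vs B: C (payoff 5); vs C: D (payoff 5); vs D: E (payoff 6).
The only mutual best response is (C, D); neither player gains by switching there.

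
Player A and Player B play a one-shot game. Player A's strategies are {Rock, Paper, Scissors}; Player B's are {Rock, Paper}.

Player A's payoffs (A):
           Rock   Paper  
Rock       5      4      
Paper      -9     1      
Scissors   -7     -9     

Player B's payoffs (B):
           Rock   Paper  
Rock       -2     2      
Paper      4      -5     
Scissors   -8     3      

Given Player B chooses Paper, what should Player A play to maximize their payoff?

With Player B fixed at Paper, Player A's payoffs are: Rock → 4, Paper → 1, Scissors → -9.
The maximum is 4, achieved by Rock.

Rock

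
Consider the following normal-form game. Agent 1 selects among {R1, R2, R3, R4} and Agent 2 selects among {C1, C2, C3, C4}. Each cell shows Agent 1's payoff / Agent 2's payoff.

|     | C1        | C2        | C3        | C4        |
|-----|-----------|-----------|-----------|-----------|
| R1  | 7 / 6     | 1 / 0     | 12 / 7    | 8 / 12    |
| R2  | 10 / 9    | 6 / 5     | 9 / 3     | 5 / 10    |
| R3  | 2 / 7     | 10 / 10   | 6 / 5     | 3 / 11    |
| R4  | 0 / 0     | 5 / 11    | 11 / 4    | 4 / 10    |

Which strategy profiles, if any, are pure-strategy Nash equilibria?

(R1, C4)

Check mutual best responses: a cell is a NE iff neither player can gain by unilaterally deviating.
Agent 1's best responses — vs C1: R2 (payoff 10); vs C2: R3 (payoff 10); vs C3: R1 (payoff 12); vs C4: R1 (payoff 8).
Agent 2's best responses — vs R1: C4 (payoff 12); vs R2: C4 (payoff 10); vs R3: C4 (payoff 11); vs R4: C2 (payoff 11).
The only mutual best response is (R1, C4); neither player gains by switching there.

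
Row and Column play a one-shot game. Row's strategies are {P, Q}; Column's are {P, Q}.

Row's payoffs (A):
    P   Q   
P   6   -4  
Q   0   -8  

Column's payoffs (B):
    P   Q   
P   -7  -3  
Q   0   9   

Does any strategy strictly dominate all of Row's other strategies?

A strategy is strictly dominant if it gives Row a strictly higher payoff than every other strategy, against every choice by the opponent.
P strictly dominates: vs P: 6 > 0; vs Q: -4 > -8.

P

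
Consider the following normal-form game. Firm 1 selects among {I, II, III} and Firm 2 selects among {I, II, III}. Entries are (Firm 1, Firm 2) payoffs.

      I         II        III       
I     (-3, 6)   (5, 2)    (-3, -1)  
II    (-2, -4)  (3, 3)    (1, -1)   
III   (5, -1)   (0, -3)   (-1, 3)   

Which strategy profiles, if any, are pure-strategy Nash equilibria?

A profile is a Nash equilibrium when each player is best-responding to the other.
Firm 1's best responses — vs I: III (payoff 5); vs II: I (payoff 5); vs III: II (payoff 1).
Firm 2's best responses — vs I: I (payoff 6); vs II: II (payoff 3); vs III: III (payoff 3).
No cell has both players best-responding. For instance, Firm 1's best reply to I is III, but against III Firm 2 prefers III over I.

No pure-strategy Nash equilibrium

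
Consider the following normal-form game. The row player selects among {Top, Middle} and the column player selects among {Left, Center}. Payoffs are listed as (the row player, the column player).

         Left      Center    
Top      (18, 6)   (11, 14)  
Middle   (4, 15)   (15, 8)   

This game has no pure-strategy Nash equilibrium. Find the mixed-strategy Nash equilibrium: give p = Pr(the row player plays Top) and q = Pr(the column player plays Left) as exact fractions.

Each player's mixing probability is pinned down by making the *other* player indifferent.
The column player indifferent between Left and Center: p·6 + (1−p)·15 = p·14 + (1−p)·8 ⟹ 15 + (-9)p = 8 + 6p ⟹ p = 7/15.
The row player indifferent between Top and Middle: q·18 + (1−q)·11 = q·4 + (1−q)·15 ⟹ 11 + 7q = 15 + (-11)q ⟹ q = 2/9.

p = 7/15, q = 2/9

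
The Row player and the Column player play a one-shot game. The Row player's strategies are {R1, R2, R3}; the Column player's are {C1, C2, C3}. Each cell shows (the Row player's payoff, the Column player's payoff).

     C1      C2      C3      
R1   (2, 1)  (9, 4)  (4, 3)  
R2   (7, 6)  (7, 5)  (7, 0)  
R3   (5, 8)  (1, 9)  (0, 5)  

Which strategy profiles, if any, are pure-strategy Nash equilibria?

Find each player's best response to every opponent strategy; NE are the intersections.
The Row player's best responses — vs C1: R2 (payoff 7); vs C2: R1 (payoff 9); vs C3: R2 (payoff 7).
The Column player's best responses — vs R1: C2 (payoff 4); vs R2: C1 (payoff 6); vs R3: C2 (payoff 9).
Mutual best responses occur at (R1, C2) and (R2, C1); at each, neither player gains by switching.

(R1, C2) and (R2, C1)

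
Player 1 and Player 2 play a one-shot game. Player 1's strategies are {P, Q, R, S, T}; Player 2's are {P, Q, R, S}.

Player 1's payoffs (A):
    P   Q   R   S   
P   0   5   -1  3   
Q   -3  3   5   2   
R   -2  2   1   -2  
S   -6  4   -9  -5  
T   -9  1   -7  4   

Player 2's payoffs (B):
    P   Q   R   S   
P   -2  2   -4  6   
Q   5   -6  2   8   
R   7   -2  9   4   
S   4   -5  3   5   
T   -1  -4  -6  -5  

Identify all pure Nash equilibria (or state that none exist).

There is no pure-strategy Nash equilibrium

Check mutual best responses: a cell is a NE iff neither player can gain by unilaterally deviating.
Player 1's best responses — vs P: P (payoff 0); vs Q: P (payoff 5); vs R: Q (payoff 5); vs S: T (payoff 4).
Player 2's best responses — vs P: S (payoff 6); vs Q: S (payoff 8); vs R: R (payoff 9); vs S: S (payoff 5); vs T: P (payoff -1).
No cell has both players best-responding. For instance, Player 1's best reply to S is T, but against T Player 2 prefers P over S.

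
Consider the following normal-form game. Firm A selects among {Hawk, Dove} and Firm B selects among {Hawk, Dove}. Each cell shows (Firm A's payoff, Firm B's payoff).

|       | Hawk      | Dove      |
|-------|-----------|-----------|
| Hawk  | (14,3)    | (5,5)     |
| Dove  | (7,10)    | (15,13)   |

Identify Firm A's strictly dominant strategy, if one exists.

A strategy is strictly dominant if it gives Firm A a strictly higher payoff than every other strategy, against every choice by the opponent.
Hawk is not dominant: against Dove, Dove gives 15 > 5.
Dove is not dominant: against Hawk, Hawk gives 14 > 7.
No single strategy is best against every opponent action.

None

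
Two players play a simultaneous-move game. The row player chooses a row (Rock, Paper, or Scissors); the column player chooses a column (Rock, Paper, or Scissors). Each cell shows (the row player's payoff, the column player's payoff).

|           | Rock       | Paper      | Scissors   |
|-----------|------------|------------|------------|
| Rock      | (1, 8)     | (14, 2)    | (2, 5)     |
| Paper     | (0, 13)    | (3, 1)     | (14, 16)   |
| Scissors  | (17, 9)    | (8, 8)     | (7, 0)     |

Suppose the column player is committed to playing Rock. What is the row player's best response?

Scissors

With the column player fixed at Rock, the row player's payoffs are: Rock → 1, Paper → 0, Scissors → 17.
The maximum is 17, achieved by Scissors.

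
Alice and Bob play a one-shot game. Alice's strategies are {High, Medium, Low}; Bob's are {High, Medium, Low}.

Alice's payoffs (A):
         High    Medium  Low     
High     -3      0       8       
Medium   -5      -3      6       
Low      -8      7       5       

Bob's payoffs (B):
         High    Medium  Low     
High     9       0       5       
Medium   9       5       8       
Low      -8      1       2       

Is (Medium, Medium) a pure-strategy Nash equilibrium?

No

Holding Bob at Medium: Alice gets -3 from Medium but could get 7 by switching to Low. Alice has a profitable deviation.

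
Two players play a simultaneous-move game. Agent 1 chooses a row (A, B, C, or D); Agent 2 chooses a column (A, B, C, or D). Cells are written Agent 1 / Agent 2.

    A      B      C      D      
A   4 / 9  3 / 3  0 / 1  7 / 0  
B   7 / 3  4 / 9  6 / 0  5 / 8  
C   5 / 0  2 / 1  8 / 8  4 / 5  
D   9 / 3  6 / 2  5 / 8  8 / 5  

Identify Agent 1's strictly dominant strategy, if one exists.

Check whether one of Agent 1's strategies beats all alternatives regardless of what the opponent does.
A is not dominant: against A, B gives 7 > 4.
B is not dominant: against A, D gives 9 > 7.
C is not dominant: against A, B gives 7 > 5.
D is not dominant: against C, B gives 6 > 5.
No single strategy is best against every opponent action.

None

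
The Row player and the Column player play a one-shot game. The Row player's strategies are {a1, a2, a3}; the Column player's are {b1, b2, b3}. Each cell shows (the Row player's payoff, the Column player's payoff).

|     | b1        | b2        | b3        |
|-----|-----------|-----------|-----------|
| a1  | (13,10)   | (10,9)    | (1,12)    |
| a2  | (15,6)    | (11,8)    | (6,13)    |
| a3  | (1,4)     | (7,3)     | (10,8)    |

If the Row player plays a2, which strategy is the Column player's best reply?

b3

With the Row player fixed at a2, the Column player's payoffs are: b1 → 6, b2 → 8, b3 → 13.
The maximum is 13, achieved by b3.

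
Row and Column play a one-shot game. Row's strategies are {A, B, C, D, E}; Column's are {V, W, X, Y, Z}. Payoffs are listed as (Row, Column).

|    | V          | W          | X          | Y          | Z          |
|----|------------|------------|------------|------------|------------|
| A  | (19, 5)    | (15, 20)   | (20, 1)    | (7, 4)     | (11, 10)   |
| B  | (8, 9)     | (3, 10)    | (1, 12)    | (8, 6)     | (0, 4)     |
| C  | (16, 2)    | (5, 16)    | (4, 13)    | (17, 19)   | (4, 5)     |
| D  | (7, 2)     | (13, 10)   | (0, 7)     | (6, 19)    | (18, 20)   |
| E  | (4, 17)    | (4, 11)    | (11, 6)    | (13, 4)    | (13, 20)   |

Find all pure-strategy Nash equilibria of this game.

Find each player's best response to every opponent strategy; NE are the intersections.
Row's best responses — vs V: A (payoff 19); vs W: A (payoff 15); vs X: A (payoff 20); vs Y: C (payoff 17); vs Z: D (payoff 18).
Column's best responses — vs A: W (payoff 20); vs B: X (payoff 12); vs C: Y (payoff 19); vs D: Z (payoff 20); vs E: Z (payoff 20).
Mutual best responses occur at (A, W), (C, Y), and (D, Z); at each, neither player gains by switching.

(A, W), (C, Y), and (D, Z)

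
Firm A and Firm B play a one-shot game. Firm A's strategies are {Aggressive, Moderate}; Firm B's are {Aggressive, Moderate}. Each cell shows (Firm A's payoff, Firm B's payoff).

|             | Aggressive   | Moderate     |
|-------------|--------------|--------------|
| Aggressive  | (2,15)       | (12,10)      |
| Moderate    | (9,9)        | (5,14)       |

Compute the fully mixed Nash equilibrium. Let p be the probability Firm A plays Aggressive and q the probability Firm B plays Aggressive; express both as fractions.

In a mixed NE each player is indifferent between their pure strategies, so the opponent's mix sets the indifference.
Firm B indifferent between Aggressive and Moderate: p·15 + (1−p)·9 = p·10 + (1−p)·14 ⟹ 9 + 6p = 14 + (-4)p ⟹ p = 1/2.
Firm A indifferent between Aggressive and Moderate: q·2 + (1−q)·12 = q·9 + (1−q)·5 ⟹ 12 + (-10)q = 5 + 4q ⟹ q = 1/2.

p = 1/2, q = 1/2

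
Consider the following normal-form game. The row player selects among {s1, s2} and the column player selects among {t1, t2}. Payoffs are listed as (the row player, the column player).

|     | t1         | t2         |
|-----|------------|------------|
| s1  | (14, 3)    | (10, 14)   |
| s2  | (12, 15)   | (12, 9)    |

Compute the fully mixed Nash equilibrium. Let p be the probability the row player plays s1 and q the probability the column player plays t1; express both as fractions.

p = 6/17, q = 1/2

In a mixed NE each player is indifferent between their pure strategies, so the opponent's mix sets the indifference.
The column player indifferent between t1 and t2: p·3 + (1−p)·15 = p·14 + (1−p)·9 ⟹ 15 + (-12)p = 9 + 5p ⟹ p = 6/17.
The row player indifferent between s1 and s2: q·14 + (1−q)·10 = q·12 + (1−q)·12 ⟹ 10 + 4q = 12 + 0q ⟹ q = 1/2.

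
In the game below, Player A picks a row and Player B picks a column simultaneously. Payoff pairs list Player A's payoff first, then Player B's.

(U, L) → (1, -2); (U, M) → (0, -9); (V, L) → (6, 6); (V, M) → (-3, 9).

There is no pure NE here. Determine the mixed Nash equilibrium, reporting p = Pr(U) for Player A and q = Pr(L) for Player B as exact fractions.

In a mixed NE each player is indifferent between their pure strategies, so the opponent's mix sets the indifference.
Player B indifferent between L and M: p·(-2) + (1−p)·6 = p·(-9) + (1−p)·9 ⟹ 6 + (-8)p = 9 + (-18)p ⟹ p = 3/10.
Player A indifferent between U and V: q·1 + (1−q)·0 = q·6 + (1−q)·(-3) ⟹ 0 + 1q = (-3) + 9q ⟹ q = 3/8.

p = 3/10, q = 3/8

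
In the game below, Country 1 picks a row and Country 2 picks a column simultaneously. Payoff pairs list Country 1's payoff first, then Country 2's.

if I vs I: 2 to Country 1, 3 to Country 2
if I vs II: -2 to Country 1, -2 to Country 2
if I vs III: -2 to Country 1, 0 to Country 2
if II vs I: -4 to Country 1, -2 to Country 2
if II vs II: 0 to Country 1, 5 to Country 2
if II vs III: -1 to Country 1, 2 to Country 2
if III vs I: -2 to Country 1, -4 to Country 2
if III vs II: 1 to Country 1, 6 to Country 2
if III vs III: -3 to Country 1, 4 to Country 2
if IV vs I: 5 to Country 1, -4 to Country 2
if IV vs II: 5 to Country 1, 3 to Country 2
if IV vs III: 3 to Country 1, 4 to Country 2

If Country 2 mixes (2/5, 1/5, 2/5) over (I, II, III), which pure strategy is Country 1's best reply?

Country 1's best reply maximizes expected payoff against the mix.
I: (2/5)·2 + (1/5)·(-2) + (2/5)·(-2) = -2/5
II: (2/5)·(-4) + (1/5)·0 + (2/5)·(-1) = -2
III: (2/5)·(-2) + (1/5)·1 + (2/5)·(-3) = -9/5
IV: (2/5)·5 + (1/5)·5 + (2/5)·3 = 21/5
Highest expected payoff is 21/5, from IV.

IV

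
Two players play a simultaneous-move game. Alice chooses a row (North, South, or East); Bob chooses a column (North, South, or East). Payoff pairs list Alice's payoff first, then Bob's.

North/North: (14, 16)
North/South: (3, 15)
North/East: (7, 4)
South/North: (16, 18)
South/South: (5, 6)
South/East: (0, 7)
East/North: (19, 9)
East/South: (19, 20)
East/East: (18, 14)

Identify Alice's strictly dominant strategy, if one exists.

Check whether one of Alice's strategies beats all alternatives regardless of what the opponent does.
East strictly dominates: vs North: 19 > each of {14, 16}; vs South: 19 > each of {3, 5}; vs East: 18 > each of {7, 0}.

East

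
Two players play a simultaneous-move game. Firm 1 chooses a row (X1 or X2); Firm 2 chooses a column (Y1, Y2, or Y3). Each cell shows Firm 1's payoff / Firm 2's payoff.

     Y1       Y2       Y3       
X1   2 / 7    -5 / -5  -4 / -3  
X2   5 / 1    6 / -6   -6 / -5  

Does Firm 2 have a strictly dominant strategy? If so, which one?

A strategy is strictly dominant if it gives Firm 2 a strictly higher payoff than every other strategy, against every choice by the opponent.
Y1 strictly dominates: vs X1: 7 > each of {-5, -3}; vs X2: 1 > each of {-6, -5}.

Y1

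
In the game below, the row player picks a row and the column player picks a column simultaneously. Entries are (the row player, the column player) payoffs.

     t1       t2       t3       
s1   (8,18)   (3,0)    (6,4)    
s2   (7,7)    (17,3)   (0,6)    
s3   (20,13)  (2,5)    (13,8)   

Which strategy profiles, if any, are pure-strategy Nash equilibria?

(s3, t1)

Check mutual best responses: a cell is a NE iff neither player can gain by unilaterally deviating.
The row player's best responses — vs t1: s3 (payoff 20); vs t2: s2 (payoff 17); vs t3: s3 (payoff 13).
The column player's best responses — vs s1: t1 (payoff 18); vs s2: t1 (payoff 7); vs s3: t1 (payoff 13).
The only mutual best response is (s3, t1); neither player gains by switching there.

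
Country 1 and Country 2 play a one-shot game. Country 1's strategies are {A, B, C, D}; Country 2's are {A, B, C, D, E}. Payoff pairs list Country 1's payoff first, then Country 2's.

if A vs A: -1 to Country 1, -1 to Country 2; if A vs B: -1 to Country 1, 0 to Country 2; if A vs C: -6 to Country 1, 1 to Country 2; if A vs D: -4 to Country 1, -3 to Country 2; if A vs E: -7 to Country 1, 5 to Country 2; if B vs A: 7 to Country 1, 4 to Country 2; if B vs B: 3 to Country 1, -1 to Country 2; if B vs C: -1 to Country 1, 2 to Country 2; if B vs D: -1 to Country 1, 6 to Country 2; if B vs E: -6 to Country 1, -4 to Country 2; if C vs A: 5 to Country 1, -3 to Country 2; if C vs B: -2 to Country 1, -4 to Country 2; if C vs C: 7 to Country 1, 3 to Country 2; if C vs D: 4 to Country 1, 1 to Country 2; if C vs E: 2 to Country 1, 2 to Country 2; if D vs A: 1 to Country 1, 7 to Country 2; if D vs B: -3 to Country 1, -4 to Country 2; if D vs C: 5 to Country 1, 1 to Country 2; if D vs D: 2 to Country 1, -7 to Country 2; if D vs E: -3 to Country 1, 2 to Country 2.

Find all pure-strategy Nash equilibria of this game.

A profile is a Nash equilibrium when each player is best-responding to the other.
Country 1's best responses — vs A: B (payoff 7); vs B: B (payoff 3); vs C: C (payoff 7); vs D: C (payoff 4); vs E: C (payoff 2).
Country 2's best responses — vs A: E (payoff 5); vs B: D (payoff 6); vs C: C (payoff 3); vs D: A (payoff 7).
The only mutual best response is (C, C); neither player gains by switching there.

(C, C)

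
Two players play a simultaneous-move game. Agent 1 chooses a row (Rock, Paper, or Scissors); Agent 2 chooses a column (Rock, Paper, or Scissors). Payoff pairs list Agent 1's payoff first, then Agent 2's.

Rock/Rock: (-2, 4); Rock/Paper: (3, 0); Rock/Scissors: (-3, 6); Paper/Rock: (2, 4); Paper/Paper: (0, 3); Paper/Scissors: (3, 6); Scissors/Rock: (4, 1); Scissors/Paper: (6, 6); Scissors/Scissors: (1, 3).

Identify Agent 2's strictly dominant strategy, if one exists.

A strategy is strictly dominant if it gives Agent 2 a strictly higher payoff than every other strategy, against every choice by the opponent.
Rock is not dominant: against Rock, Scissors gives 6 > 4.
Paper is not dominant: against Rock, Rock gives 4 > 0.
Scissors is not dominant: against Scissors, Paper gives 6 > 3.
No single strategy is best against every opponent action.

No strictly dominant strategy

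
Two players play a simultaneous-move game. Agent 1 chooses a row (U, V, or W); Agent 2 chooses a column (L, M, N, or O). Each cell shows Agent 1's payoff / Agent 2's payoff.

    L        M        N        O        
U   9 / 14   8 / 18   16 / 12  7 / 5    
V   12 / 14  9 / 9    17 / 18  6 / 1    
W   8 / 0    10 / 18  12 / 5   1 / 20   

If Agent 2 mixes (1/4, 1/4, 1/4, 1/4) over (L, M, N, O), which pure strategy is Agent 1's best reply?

Agent 1's best reply maximizes expected payoff against the mix.
U: (1/4)·9 + (1/4)·8 + (1/4)·16 + (1/4)·7 = 10
V: (1/4)·12 + (1/4)·9 + (1/4)·17 + (1/4)·6 = 11
W: (1/4)·8 + (1/4)·10 + (1/4)·12 + (1/4)·1 = 31/4
Highest expected payoff is 11, from V.

V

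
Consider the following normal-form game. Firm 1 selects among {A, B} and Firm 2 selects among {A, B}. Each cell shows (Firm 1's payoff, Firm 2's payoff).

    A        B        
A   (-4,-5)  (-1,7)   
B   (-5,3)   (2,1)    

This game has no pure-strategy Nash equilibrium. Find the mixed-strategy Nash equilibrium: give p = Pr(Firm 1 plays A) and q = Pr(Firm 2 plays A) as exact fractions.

p = 1/7, q = 3/4

In a mixed NE each player is indifferent between their pure strategies, so the opponent's mix sets the indifference.
Firm 2 indifferent between A and B: p·(-5) + (1−p)·3 = p·7 + (1−p)·1 ⟹ 3 + (-8)p = 1 + 6p ⟹ p = 1/7.
Firm 1 indifferent between A and B: q·(-4) + (1−q)·(-1) = q·(-5) + (1−q)·2 ⟹ (-1) + (-3)q = 2 + (-7)q ⟹ q = 3/4.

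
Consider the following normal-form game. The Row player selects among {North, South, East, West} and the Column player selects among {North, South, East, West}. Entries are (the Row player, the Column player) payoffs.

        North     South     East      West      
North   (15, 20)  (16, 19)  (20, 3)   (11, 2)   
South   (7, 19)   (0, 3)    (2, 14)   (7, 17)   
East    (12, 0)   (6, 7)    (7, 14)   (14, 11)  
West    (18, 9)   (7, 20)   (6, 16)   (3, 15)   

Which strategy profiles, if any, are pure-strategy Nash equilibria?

Find each player's best response to every opponent strategy; NE are the intersections.
The Row player's best responses — vs North: West (payoff 18); vs South: North (payoff 16); vs East: North (payoff 20); vs West: East (payoff 14).
The Column player's best responses — vs North: North (payoff 20); vs South: North (payoff 19); vs East: East (payoff 14); vs West: South (payoff 20).
No cell has both players best-responding. For instance, the Row player's best reply to South is North, but against North the Column player prefers North over South.

None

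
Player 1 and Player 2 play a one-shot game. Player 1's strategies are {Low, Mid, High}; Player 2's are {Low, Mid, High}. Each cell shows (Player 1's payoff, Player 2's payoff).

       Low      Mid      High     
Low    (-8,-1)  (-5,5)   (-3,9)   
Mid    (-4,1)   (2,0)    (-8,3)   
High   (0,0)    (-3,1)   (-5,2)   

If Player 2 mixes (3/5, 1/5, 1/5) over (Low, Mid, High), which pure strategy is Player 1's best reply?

Player 1's best reply maximizes expected payoff against the mix.
Low: (3/5)·(-8) + (1/5)·(-5) + (1/5)·(-3) = -32/5
Mid: (3/5)·(-4) + (1/5)·2 + (1/5)·(-8) = -18/5
High: (3/5)·0 + (1/5)·(-3) + (1/5)·(-5) = -8/5
Highest expected payoff is -8/5, from High.

High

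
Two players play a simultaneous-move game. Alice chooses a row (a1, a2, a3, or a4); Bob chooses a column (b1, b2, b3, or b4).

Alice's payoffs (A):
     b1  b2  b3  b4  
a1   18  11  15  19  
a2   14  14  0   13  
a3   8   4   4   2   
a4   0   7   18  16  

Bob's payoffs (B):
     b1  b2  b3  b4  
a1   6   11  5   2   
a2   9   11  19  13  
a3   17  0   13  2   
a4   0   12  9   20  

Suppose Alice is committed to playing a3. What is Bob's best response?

b1

With Alice fixed at a3, Bob's payoffs are: b1 → 17, b2 → 0, b3 → 13, b4 → 2.
The maximum is 17, achieved by b1.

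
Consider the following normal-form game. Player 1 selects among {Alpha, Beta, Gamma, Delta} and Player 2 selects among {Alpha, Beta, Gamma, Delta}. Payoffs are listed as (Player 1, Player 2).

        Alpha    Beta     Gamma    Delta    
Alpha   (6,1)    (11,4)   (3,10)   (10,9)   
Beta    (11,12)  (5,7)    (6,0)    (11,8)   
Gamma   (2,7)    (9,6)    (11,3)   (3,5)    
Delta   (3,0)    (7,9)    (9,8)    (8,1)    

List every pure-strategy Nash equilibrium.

(Beta, Alpha)

Find each player's best response to every opponent strategy; NE are the intersections.
Player 1's best responses — vs Alpha: Beta (payoff 11); vs Beta: Alpha (payoff 11); vs Gamma: Gamma (payoff 11); vs Delta: Beta (payoff 11).
Player 2's best responses — vs Alpha: Gamma (payoff 10); vs Beta: Alpha (payoff 12); vs Gamma: Alpha (payoff 7); vs Delta: Beta (payoff 9).
The only mutual best response is (Beta, Alpha); neither player gains by switching there.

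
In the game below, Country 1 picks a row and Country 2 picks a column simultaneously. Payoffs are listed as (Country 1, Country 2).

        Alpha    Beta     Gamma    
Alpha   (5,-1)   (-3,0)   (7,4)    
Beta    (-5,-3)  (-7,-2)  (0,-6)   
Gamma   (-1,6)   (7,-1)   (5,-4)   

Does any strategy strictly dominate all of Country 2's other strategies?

None

A strategy is strictly dominant if it gives Country 2 a strictly higher payoff than every other strategy, against every choice by the opponent.
Alpha is not dominant: against Alpha, Beta gives 0 > -1.
Beta is not dominant: against Alpha, Gamma gives 4 > 0.
Gamma is not dominant: against Beta, Alpha gives -3 > -6.
No single strategy is best against every opponent action.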